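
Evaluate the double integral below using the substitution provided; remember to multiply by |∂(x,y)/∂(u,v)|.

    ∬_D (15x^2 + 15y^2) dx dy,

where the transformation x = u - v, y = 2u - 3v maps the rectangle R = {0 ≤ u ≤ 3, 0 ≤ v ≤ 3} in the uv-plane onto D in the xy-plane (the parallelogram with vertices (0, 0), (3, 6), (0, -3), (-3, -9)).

Compute the Jacobian determinant of (x, y) with respect to (u, v):

    ∂(x,y)/∂(u,v) = | 1  -1 | = (1)(-3) - (-1)(2) = -1.
                   | 2  -3 |

Its absolute value is |J| = 1 (the area scaling factor).

Substituting x = u - v, y = 2u - 3v into the integrand,

    15x^2 + 15y^2 → 75u^2 - 210u v + 150v^2,

so the integral becomes

    ∬_R (75u^2 - 210u v + 150v^2) · |J| du dv = ∫_0^3 ∫_0^3 (75u^2 - 210u v + 150v^2) dv du.

Inner (v): 225u^2 - 945u + 1350.
Outer (u): 3645/2.

Therefore ∬_D (15x^2 + 15y^2) dx dy = 3645/2.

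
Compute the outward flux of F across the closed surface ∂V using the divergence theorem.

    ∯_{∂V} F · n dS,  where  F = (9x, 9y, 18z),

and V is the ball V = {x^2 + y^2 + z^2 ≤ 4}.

By the divergence theorem,

    ∯_{∂V} F · n dS = ∭_V (∇ · F) dV.

Compute the divergence:
    ∇ · F = ∂F_x/∂x + ∂F_y/∂y + ∂F_z/∂z = 9 + 9 + 18 = 36.

In spherical coordinates, x = ρ sin(φ) cos(θ), y = ρ sin(φ) sin(θ), z = ρ cos(φ), dV = ρ^2 sin(φ) dρ dφ dθ, with 0 ≤ ρ ≤ 2, 0 ≤ φ ≤ π, 0 ≤ θ ≤ 2π.

The integrand, after substitution and multiplying by the volume element, becomes (36) · ρ^2 sin(φ), so

    ∭_V (∇·F) dV = ∫_0^{2π} ∫_0^{π} ∫_0^{2} (36) · ρ^2 sin(φ) dρ dφ dθ.

Inner (ρ from 0 to 2): 96sin(φ).
Middle (φ from 0 to π): 192.
Outer (θ from 0 to 2π): 384π.

Therefore ∯_{∂V} F · n dS = 384π.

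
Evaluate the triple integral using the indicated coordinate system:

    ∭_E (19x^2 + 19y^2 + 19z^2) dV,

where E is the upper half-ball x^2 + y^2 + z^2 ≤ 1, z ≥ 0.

In spherical coordinates, x = ρ sin(φ) cos(θ), y = ρ sin(φ) sin(θ), z = ρ cos(φ), and dV = ρ^2 sin(φ) dρ dφ dθ.

The integrand becomes 19ρ^2, so

    ∭_E (19x^2 + 19y^2 + 19z^2) dV = ∫_{0}^{2π} ∫_{0}^{π/2} ∫_{0}^{1} (19ρ^2) · ρ^2 sin(φ) dρ dφ dθ.

Inner (ρ): 19sin(φ)/5.
Middle (φ): 19/5.
Outer (θ): 38π/5.

Therefore the triple integral equals 38π/5.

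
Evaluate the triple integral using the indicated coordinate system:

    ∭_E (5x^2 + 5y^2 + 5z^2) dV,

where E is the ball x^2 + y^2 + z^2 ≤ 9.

In spherical coordinates, x = ρ sin(φ) cos(θ), y = ρ sin(φ) sin(θ), z = ρ cos(φ), and dV = ρ^2 sin(φ) dρ dφ dθ.

The integrand becomes 5ρ^2, so

    ∭_E (5x^2 + 5y^2 + 5z^2) dV = ∫_{0}^{2π} ∫_{0}^{π} ∫_{0}^{3} (5ρ^2) · ρ^2 sin(φ) dρ dφ dθ.

Inner (ρ): 243sin(φ).
Middle (φ): 486.
Outer (θ): 972π.

Therefore the triple integral equals 972π.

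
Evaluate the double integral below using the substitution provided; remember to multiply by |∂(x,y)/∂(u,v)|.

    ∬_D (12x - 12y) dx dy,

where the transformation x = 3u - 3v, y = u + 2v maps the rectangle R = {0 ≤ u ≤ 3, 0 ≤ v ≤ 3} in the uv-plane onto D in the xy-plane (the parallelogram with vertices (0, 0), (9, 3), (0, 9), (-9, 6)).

Compute the Jacobian determinant of (x, y) with respect to (u, v):

    ∂(x,y)/∂(u,v) = | 3  -3 | = (3)(2) - (-3)(1) = 9.
                   | 1  2 |

Its absolute value is |J| = 9 (the area scaling factor).

Substituting x = 3u - 3v, y = u + 2v into the integrand,

    12x - 12y → 24u - 60v,

so the integral becomes

    ∬_R (24u - 60v) · |J| du dv = ∫_0^3 ∫_0^3 (216u - 540v) dv du.

Inner (v): 648u - 2430.
Outer (u): -4374.

Therefore ∬_D (12x - 12y) dx dy = -4374.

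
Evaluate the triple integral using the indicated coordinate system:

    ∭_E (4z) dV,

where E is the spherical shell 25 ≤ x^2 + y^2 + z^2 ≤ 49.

In spherical coordinates, x = ρ sin(φ) cos(θ), y = ρ sin(φ) sin(θ), z = ρ cos(φ), and dV = ρ^2 sin(φ) dρ dφ dθ.

The integrand becomes 4ρ cos(φ), so

    ∭_E (4z) dV = ∫_{0}^{2π} ∫_{0}^{π} ∫_{5}^{7} (4ρ cos(φ)) · ρ^2 sin(φ) dρ dφ dθ.

Inner (ρ): 888sin(2φ).
Middle (φ): 0.
Outer (θ): 0.

Therefore the triple integral equals 0.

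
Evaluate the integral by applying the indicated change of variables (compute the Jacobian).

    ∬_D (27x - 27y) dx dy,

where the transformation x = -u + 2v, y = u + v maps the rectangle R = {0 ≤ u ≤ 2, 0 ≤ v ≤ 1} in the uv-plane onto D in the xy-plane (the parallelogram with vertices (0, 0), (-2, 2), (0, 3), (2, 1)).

Compute the Jacobian determinant of (x, y) with respect to (u, v):

    ∂(x,y)/∂(u,v) = | -1  2 | = (-1)(1) - (2)(1) = -3.
                   | 1  1 |

Its absolute value is |J| = 3 (the area scaling factor).

Substituting x = -u + 2v, y = u + v into the integrand,

    27x - 27y → -54u + 27v,

so the integral becomes

    ∬_R (-54u + 27v) · |J| du dv = ∫_0^2 ∫_0^1 (-162u + 81v) dv du.

Inner (v): 81/2 - 162u.
Outer (u): -243.

Therefore ∬_D (27x - 27y) dx dy = -243.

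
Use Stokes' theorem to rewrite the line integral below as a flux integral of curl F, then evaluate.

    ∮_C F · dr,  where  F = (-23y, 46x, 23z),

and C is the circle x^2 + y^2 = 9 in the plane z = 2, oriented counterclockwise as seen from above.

Let S be the flat disk x^2 + y^2 ≤ 9 in the plane z = 2, with upward unit normal n̂ = ẑ. By Stokes' theorem,

    ∮_C F · dr = ∬_S (∇ × F) · n̂ dS = ∬_D (curl F)_z dA,

where D is the disk x^2 + y^2 ≤ 9.

Compute the curl of F = (-23y, 46x, 23z):
    (∇ × F)_x = ∂F_z/∂y - ∂F_y/∂z = 0,
    (∇ × F)_y = ∂F_x/∂z - ∂F_z/∂x = 0,
    (∇ × F)_z = ∂F_y/∂x - ∂F_x/∂y = 69.

On z = 2, (curl F)_z = 69.

Convert to polar (x = r cos θ, y = r sin θ, dA = r dr dθ); the integrand becomes 69, so

    ∬_D (curl F)_z dA = ∫_0^{2π} ∫_0^{3} (69) · r dr dθ.

Inner (r from 0 to 3): 621/2.
Outer (θ from 0 to 2π): 621π.

Therefore ∮_C F · dr = 621π.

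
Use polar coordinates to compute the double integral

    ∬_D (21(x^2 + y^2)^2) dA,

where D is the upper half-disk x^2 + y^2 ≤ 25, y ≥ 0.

The region D is 0 ≤ r ≤ 5, 0 ≤ θ ≤ π in polar coordinates, where x = r cos(θ), y = r sin(θ), and dA = r dr dθ.

Under the substitution, the integrand becomes 21r^4, so

    ∬_D (21(x^2 + y^2)^2) dA = ∫_{0}^{π} ∫_{0}^{5} (21r^4) · r dr dθ.

Inner integral (in r): ∫_{0}^{5} (21r^4) · r dr = 109375/2.

Outer integral (in θ): ∫_{0}^{π} (109375/2) dθ = 109375π/2.

Therefore ∬_D (21(x^2 + y^2)^2) dA = 109375π/2.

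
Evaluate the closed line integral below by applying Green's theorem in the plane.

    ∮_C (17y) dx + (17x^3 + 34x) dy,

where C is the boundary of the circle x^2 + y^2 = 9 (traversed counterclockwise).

Green's theorem converts the closed line integral into a double integral over the enclosed region D:

    ∮_C P dx + Q dy = ∬_D (∂Q/∂x - ∂P/∂y) dA.

Here P = 17y, Q = 17x^3 + 34x, so

    ∂Q/∂x = 51x^2 + 34,    ∂P/∂y = 17,
    ∂Q/∂x - ∂P/∂y = 51x^2 + 17.

D is the region x^2 + y^2 ≤ 9. Evaluating the double integral:

In polar coordinates (x = r cos θ, y = r sin θ, dA = r dr dθ) the integrand becomes 51r^2cos(θ)^2 + 17, so

    ∬_D (51x^2 + 17) dA = ∫_0^{2π} ∫_0^{3} (51r^2cos(θ)^2 + 17) · r dr dθ.

Inner (r from 0 to 3): 4131cos(θ)^2/4 + 153/2.
Outer (θ from 0 to 2π): 4743π/4.

Therefore ∮_C P dx + Q dy = 4743π/4.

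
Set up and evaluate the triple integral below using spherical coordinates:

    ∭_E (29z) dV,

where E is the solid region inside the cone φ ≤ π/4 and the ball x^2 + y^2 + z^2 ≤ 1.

In spherical coordinates, x = ρ sin(φ) cos(θ), y = ρ sin(φ) sin(θ), z = ρ cos(φ), and dV = ρ^2 sin(φ) dρ dφ dθ.

The integrand becomes 29ρ cos(φ), so

    ∭_E (29z) dV = ∫_{0}^{2π} ∫_{0}^{π/4} ∫_{0}^{1} (29ρ cos(φ)) · ρ^2 sin(φ) dρ dφ dθ.

Inner (ρ): 29sin(2φ)/8.
Middle (φ): 29/16.
Outer (θ): 29π/8.

Therefore the triple integral equals 29π/8.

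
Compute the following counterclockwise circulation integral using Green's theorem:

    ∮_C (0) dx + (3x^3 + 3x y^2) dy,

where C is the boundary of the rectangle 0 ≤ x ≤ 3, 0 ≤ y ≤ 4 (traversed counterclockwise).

Green's theorem converts the closed line integral into a double integral over the enclosed region D:

    ∮_C P dx + Q dy = ∬_D (∂Q/∂x - ∂P/∂y) dA.

Here P = 0, Q = 3x^3 + 3x y^2, so

    ∂Q/∂x = 9x^2 + 3y^2,    ∂P/∂y = 0,
    ∂Q/∂x - ∂P/∂y = 9x^2 + 3y^2.

D is the region 0 ≤ x ≤ 3, 0 ≤ y ≤ 4. Evaluating the double integral:

    ∬_D (9x^2 + 3y^2) dA = ∫_0^{3} ∫_0^{4} (9x^2 + 3y^2) dy dx.

Inner (y from 0 to 4): 36x^2 + 64.
Outer (x from 0 to 3): 516.

Therefore ∮_C P dx + Q dy = 516.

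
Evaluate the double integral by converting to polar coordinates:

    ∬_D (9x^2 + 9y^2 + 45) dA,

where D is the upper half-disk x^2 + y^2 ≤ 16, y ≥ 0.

The region D is 0 ≤ r ≤ 4, 0 ≤ θ ≤ π in polar coordinates, where x = r cos(θ), y = r sin(θ), and dA = r dr dθ.

Under the substitution, the integrand becomes 9r^2 + 45, so

    ∬_D (9x^2 + 9y^2 + 45) dA = ∫_{0}^{π} ∫_{0}^{4} (9r^2 + 45) · r dr dθ.

Inner integral (in r): ∫_{0}^{4} (9r^2 + 45) · r dr = 936.

Outer integral (in θ): ∫_{0}^{π} (936) dθ = 936π.

Therefore ∬_D (9x^2 + 9y^2 + 45) dA = 936π.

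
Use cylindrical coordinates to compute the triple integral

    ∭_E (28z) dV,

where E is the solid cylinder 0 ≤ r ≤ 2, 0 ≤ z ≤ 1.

In cylindrical coordinates, x = r cos(θ), y = r sin(θ), z = z, and dV = r dr dθ dz.

The integrand becomes 28z, so

    ∭_E (28z) dV = ∫_{0}^{2π} ∫_{0}^{2} ∫_{0}^{1} (28z) · r dz dr dθ.

Inner (z): 14r.
Middle (r from 0 to 2): 28.
Outer (θ): 56π.

Therefore the triple integral equals 56π.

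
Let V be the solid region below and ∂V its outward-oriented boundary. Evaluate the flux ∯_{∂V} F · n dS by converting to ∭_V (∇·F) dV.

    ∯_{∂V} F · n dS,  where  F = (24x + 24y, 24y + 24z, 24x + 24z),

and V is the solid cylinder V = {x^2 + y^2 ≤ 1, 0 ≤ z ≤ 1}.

By the divergence theorem,

    ∯_{∂V} F · n dS = ∭_V (∇ · F) dV.

Compute the divergence:
    ∇ · F = ∂F_x/∂x + ∂F_y/∂y + ∂F_z/∂z = 24 + 24 + 24 = 72.

In cylindrical coordinates, x = r cos(θ), y = r sin(θ), z = z, dV = r dr dθ dz, with 0 ≤ r ≤ 1, 0 ≤ θ ≤ 2π, 0 ≤ z ≤ 1.

The integrand, after substitution and multiplying by the volume element, becomes (72) · r, so

    ∭_V (∇·F) dV = ∫_0^{2π} ∫_0^{1} ∫_0^{1} (72) · r dz dr dθ.

Inner (z from 0 to 1): 72r.
Middle (r from 0 to 1): 36.
Outer (θ from 0 to 2π): 72π.

Therefore ∯_{∂V} F · n dS = 72π.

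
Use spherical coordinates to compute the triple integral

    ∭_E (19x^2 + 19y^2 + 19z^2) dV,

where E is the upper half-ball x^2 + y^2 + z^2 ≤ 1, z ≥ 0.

In spherical coordinates, x = ρ sin(φ) cos(θ), y = ρ sin(φ) sin(θ), z = ρ cos(φ), and dV = ρ^2 sin(φ) dρ dφ dθ.

The integrand becomes 19ρ^2, so

    ∭_E (19x^2 + 19y^2 + 19z^2) dV = ∫_{0}^{2π} ∫_{0}^{π/2} ∫_{0}^{1} (19ρ^2) · ρ^2 sin(φ) dρ dφ dθ.

Inner (ρ): 19sin(φ)/5.
Middle (φ): 19/5.
Outer (θ): 38π/5.

Therefore the triple integral equals 38π/5.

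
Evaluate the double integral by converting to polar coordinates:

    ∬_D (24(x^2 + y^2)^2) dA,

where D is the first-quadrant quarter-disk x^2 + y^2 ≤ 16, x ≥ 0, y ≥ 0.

The region D is 0 ≤ r ≤ 4, 0 ≤ θ ≤ π/2 in polar coordinates, where x = r cos(θ), y = r sin(θ), and dA = r dr dθ.

Under the substitution, the integrand becomes 24r^4, so

    ∬_D (24(x^2 + y^2)^2) dA = ∫_{0}^{π/2} ∫_{0}^{4} (24r^4) · r dr dθ.

Inner integral (in r): ∫_{0}^{4} (24r^4) · r dr = 16384.

Outer integral (in θ): ∫_{0}^{π/2} (16384) dθ = 8192π.

Therefore ∬_D (24(x^2 + y^2)^2) dA = 8192π.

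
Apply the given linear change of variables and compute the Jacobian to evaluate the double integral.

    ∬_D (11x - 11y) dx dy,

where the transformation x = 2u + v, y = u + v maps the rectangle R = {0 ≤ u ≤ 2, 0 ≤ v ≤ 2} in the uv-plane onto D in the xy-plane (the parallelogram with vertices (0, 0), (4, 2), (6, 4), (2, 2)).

Compute the Jacobian determinant of (x, y) with respect to (u, v):

    ∂(x,y)/∂(u,v) = | 2  1 | = (2)(1) - (1)(1) = 1.
                   | 1  1 |

Its absolute value is |J| = 1 (the area scaling factor).

Substituting x = 2u + v, y = u + v into the integrand,

    11x - 11y → 11u,

so the integral becomes

    ∬_R (11u) · |J| du dv = ∫_0^2 ∫_0^2 (11u) dv du.

Inner (v): 22u.
Outer (u): 44.

Therefore ∬_D (11x - 11y) dx dy = 44.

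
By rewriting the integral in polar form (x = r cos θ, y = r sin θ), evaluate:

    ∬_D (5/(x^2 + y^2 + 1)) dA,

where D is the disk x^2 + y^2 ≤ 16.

The region D is 0 ≤ r ≤ 4, 0 ≤ θ ≤ 2π in polar coordinates, where x = r cos(θ), y = r sin(θ), and dA = r dr dθ.

Under the substitution, the integrand becomes 5/(r^2 + 1), so

    ∬_D (5/(x^2 + y^2 + 1)) dA = ∫_{0}^{2π} ∫_{0}^{4} (5/(r^2 + 1)) · r dr dθ.

Inner integral (in r): ∫_{0}^{4} (5/(r^2 + 1)) · r dr = 5log(17)/2.

Outer integral (in θ): ∫_{0}^{2π} (5log(17)/2) dθ = 5π log(17).

Therefore ∬_D (5/(x^2 + y^2 + 1)) dA = 5π log(17).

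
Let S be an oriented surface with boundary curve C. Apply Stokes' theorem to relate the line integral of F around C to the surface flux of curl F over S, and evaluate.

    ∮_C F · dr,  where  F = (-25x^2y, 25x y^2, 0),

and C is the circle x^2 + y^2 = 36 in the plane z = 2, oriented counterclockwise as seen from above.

Let S be the flat disk x^2 + y^2 ≤ 36 in the plane z = 2, with upward unit normal n̂ = ẑ. By Stokes' theorem,

    ∮_C F · dr = ∬_S (∇ × F) · n̂ dS = ∬_D (curl F)_z dA,

where D is the disk x^2 + y^2 ≤ 36.

Compute the curl of F = (-25x^2y, 25x y^2, 0):
    (∇ × F)_x = ∂F_z/∂y - ∂F_y/∂z = 0,
    (∇ × F)_y = ∂F_x/∂z - ∂F_z/∂x = 0,
    (∇ × F)_z = ∂F_y/∂x - ∂F_x/∂y = 25x^2 + 25y^2.

On z = 2, (curl F)_z = 25x^2 + 25y^2.

Convert to polar (x = r cos θ, y = r sin θ, dA = r dr dθ); the integrand becomes 25r^2, so

    ∬_D (curl F)_z dA = ∫_0^{2π} ∫_0^{6} (25r^2) · r dr dθ.

Inner (r from 0 to 6): 8100.
Outer (θ from 0 to 2π): 16200π.

Therefore ∮_C F · dr = 16200π.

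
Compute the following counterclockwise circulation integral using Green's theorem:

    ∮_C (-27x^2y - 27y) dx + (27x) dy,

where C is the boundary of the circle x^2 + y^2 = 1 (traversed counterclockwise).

Green's theorem converts the closed line integral into a double integral over the enclosed region D:

    ∮_C P dx + Q dy = ∬_D (∂Q/∂x - ∂P/∂y) dA.

Here P = -27x^2y - 27y, Q = 27x, so

    ∂Q/∂x = 27,    ∂P/∂y = -27x^2 - 27,
    ∂Q/∂x - ∂P/∂y = 27x^2 + 54.

D is the region x^2 + y^2 ≤ 1. Evaluating the double integral:

In polar coordinates (x = r cos θ, y = r sin θ, dA = r dr dθ) the integrand becomes 27r^2cos(θ)^2 + 54, so

    ∬_D (27x^2 + 54) dA = ∫_0^{2π} ∫_0^{1} (27r^2cos(θ)^2 + 54) · r dr dθ.

Inner (r from 0 to 1): 27cos(θ)^2/4 + 27.
Outer (θ from 0 to 2π): 243π/4.

Therefore ∮_C P dx + Q dy = 243π/4.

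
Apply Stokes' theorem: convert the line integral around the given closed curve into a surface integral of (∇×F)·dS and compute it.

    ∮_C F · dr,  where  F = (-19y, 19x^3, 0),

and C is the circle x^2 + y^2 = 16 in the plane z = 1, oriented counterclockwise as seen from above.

Let S be the flat disk x^2 + y^2 ≤ 16 in the plane z = 1, with upward unit normal n̂ = ẑ. By Stokes' theorem,

    ∮_C F · dr = ∬_S (∇ × F) · n̂ dS = ∬_D (curl F)_z dA,

where D is the disk x^2 + y^2 ≤ 16.

Compute the curl of F = (-19y, 19x^3, 0):
    (∇ × F)_x = ∂F_z/∂y - ∂F_y/∂z = 0,
    (∇ × F)_y = ∂F_x/∂z - ∂F_z/∂x = 0,
    (∇ × F)_z = ∂F_y/∂x - ∂F_x/∂y = 57x^2 + 19.

On z = 1, (curl F)_z = 57x^2 + 19.

Convert to polar (x = r cos θ, y = r sin θ, dA = r dr dθ); the integrand becomes 57r^2cos(θ)^2 + 19, so

    ∬_D (curl F)_z dA = ∫_0^{2π} ∫_0^{4} (57r^2cos(θ)^2 + 19) · r dr dθ.

Inner (r from 0 to 4): 3648cos(θ)^2 + 152.
Outer (θ from 0 to 2π): 3952π.

Therefore ∮_C F · dr = 3952π.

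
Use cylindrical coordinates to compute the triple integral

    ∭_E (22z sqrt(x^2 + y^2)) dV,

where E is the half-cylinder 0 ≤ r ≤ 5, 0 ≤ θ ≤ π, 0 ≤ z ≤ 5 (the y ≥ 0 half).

In cylindrical coordinates, x = r cos(θ), y = r sin(θ), z = z, and dV = r dr dθ dz.

The integrand becomes 22r z, so

    ∭_E (22z sqrt(x^2 + y^2)) dV = ∫_{0}^{π} ∫_{0}^{5} ∫_{0}^{5} (22r z) · r dz dr dθ.

Inner (z): 275r^2.
Middle (r from 0 to 5): 34375/3.
Outer (θ): 34375π/3.

Therefore the triple integral equals 34375π/3.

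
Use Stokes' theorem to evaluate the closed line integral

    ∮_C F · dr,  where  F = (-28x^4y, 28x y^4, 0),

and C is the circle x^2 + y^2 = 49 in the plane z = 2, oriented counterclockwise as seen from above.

Let S be the flat disk x^2 + y^2 ≤ 49 in the plane z = 2, with upward unit normal n̂ = ẑ. By Stokes' theorem,

    ∮_C F · dr = ∬_S (∇ × F) · n̂ dS = ∬_D (curl F)_z dA,

where D is the disk x^2 + y^2 ≤ 49.

Compute the curl of F = (-28x^4y, 28x y^4, 0):
    (∇ × F)_x = ∂F_z/∂y - ∂F_y/∂z = 0,
    (∇ × F)_y = ∂F_x/∂z - ∂F_z/∂x = 0,
    (∇ × F)_z = ∂F_y/∂x - ∂F_x/∂y = 28x^4 + 28y^4.

On z = 2, (curl F)_z = 28x^4 + 28y^4.

Convert to polar (x = r cos θ, y = r sin θ, dA = r dr dθ); the integrand becomes 28r^4(sin(θ)^4 + cos(θ)^4), so

    ∬_D (curl F)_z dA = ∫_0^{2π} ∫_0^{7} (28r^4(sin(θ)^4 + cos(θ)^4)) · r dr dθ.

Inner (r from 0 to 7): 1647086sin(θ)^4/3 + 1647086cos(θ)^4/3.
Outer (θ from 0 to 2π): 823543π.

Therefore ∮_C F · dr = 823543π.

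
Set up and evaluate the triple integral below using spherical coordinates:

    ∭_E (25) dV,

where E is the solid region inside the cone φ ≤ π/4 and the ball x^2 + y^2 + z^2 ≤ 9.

In spherical coordinates, x = ρ sin(φ) cos(θ), y = ρ sin(φ) sin(θ), z = ρ cos(φ), and dV = ρ^2 sin(φ) dρ dφ dθ.

The integrand becomes 25, so

    ∭_E (25) dV = ∫_{0}^{2π} ∫_{0}^{π/4} ∫_{0}^{3} (25) · ρ^2 sin(φ) dρ dφ dθ.

Inner (ρ): 225sin(φ).
Middle (φ): 225 - 225sqrt(2)/2.
Outer (θ): 225π (2 - sqrt(2)).

Therefore the triple integral equals 225π (2 - sqrt(2)).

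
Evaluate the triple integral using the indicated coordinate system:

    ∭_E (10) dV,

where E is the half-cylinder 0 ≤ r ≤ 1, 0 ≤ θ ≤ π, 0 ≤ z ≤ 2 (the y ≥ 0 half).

In cylindrical coordinates, x = r cos(θ), y = r sin(θ), z = z, and dV = r dr dθ dz.

The integrand becomes 10, so

    ∭_E (10) dV = ∫_{0}^{π} ∫_{0}^{1} ∫_{0}^{2} (10) · r dz dr dθ.

Inner (z): 20r.
Middle (r from 0 to 1): 10.
Outer (θ): 10π.

Therefore the triple integral equals 10π.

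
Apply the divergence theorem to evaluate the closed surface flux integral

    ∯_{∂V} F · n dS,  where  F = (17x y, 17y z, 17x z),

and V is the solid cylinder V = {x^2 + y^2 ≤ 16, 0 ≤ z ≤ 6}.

By the divergence theorem,

    ∯_{∂V} F · n dS = ∭_V (∇ · F) dV.

Compute the divergence:
    ∇ · F = ∂F_x/∂x + ∂F_y/∂y + ∂F_z/∂z = 17y + 17z + 17x = 17x + 17y + 17z.

In cylindrical coordinates, x = r cos(θ), y = r sin(θ), z = z, dV = r dr dθ dz, with 0 ≤ r ≤ 4, 0 ≤ θ ≤ 2π, 0 ≤ z ≤ 6.

The integrand, after substitution and multiplying by the volume element, becomes (17sqrt(2)r sin(θ + π/4) + 17z) · r, so

    ∭_V (∇·F) dV = ∫_0^{2π} ∫_0^{4} ∫_0^{6} (17sqrt(2)r sin(θ + π/4) + 17z) · r dz dr dθ.

Inner (z from 0 to 6): 102r (sqrt(2)r sin(θ + π/4) + 3).
Middle (r from 0 to 4): 2176sqrt(2)sin(θ + π/4) + 2448.
Outer (θ from 0 to 2π): 4896π.

Therefore ∯_{∂V} F · n dS = 4896π.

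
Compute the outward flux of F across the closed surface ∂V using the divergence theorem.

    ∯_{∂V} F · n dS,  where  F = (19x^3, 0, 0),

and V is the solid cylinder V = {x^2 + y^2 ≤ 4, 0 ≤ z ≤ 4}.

By the divergence theorem,

    ∯_{∂V} F · n dS = ∭_V (∇ · F) dV.

Compute the divergence:
    ∇ · F = ∂F_x/∂x + ∂F_y/∂y + ∂F_z/∂z = 57x^2 + 0 + 0 = 57x^2.

In cylindrical coordinates, x = r cos(θ), y = r sin(θ), z = z, dV = r dr dθ dz, with 0 ≤ r ≤ 2, 0 ≤ θ ≤ 2π, 0 ≤ z ≤ 4.

The integrand, after substitution and multiplying by the volume element, becomes (57r^2cos(θ)^2) · r, so

    ∭_V (∇·F) dV = ∫_0^{2π} ∫_0^{2} ∫_0^{4} (57r^2cos(θ)^2) · r dz dr dθ.

Inner (z from 0 to 4): 228r^3cos(θ)^2.
Middle (r from 0 to 2): 912cos(θ)^2.
Outer (θ from 0 to 2π): 912π.

Therefore ∯_{∂V} F · n dS = 912π.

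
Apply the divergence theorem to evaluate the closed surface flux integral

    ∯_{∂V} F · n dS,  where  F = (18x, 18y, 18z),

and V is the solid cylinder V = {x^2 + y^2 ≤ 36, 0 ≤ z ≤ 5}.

By the divergence theorem,

    ∯_{∂V} F · n dS = ∭_V (∇ · F) dV.

Compute the divergence:
    ∇ · F = ∂F_x/∂x + ∂F_y/∂y + ∂F_z/∂z = 18 + 18 + 18 = 54.

In cylindrical coordinates, x = r cos(θ), y = r sin(θ), z = z, dV = r dr dθ dz, with 0 ≤ r ≤ 6, 0 ≤ θ ≤ 2π, 0 ≤ z ≤ 5.

The integrand, after substitution and multiplying by the volume element, becomes (54) · r, so

    ∭_V (∇·F) dV = ∫_0^{2π} ∫_0^{6} ∫_0^{5} (54) · r dz dr dθ.

Inner (z from 0 to 5): 270r.
Middle (r from 0 to 6): 4860.
Outer (θ from 0 to 2π): 9720π.

Therefore ∯_{∂V} F · n dS = 9720π.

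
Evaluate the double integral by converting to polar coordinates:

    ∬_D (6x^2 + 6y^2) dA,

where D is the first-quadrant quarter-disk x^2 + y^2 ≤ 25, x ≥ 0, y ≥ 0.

The region D is 0 ≤ r ≤ 5, 0 ≤ θ ≤ π/2 in polar coordinates, where x = r cos(θ), y = r sin(θ), and dA = r dr dθ.

Under the substitution, the integrand becomes 6r^2, so

    ∬_D (6x^2 + 6y^2) dA = ∫_{0}^{π/2} ∫_{0}^{5} (6r^2) · r dr dθ.

Inner integral (in r): ∫_{0}^{5} (6r^2) · r dr = 1875/2.

Outer integral (in θ): ∫_{0}^{π/2} (1875/2) dθ = 1875π/4.

Therefore ∬_D (6x^2 + 6y^2) dA = 1875π/4.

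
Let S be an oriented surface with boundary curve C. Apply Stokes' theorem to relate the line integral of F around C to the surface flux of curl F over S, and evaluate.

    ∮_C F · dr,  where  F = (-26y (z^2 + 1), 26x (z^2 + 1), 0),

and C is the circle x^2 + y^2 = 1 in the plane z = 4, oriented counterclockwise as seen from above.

Let S be the flat disk x^2 + y^2 ≤ 1 in the plane z = 4, with upward unit normal n̂ = ẑ. By Stokes' theorem,

    ∮_C F · dr = ∬_S (∇ × F) · n̂ dS = ∬_D (curl F)_z dA,

where D is the disk x^2 + y^2 ≤ 1.

Compute the curl of F = (-26y (z^2 + 1), 26x (z^2 + 1), 0):
    (∇ × F)_x = ∂F_z/∂y - ∂F_y/∂z = -52x z,
    (∇ × F)_y = ∂F_x/∂z - ∂F_z/∂x = -52y z,
    (∇ × F)_z = ∂F_y/∂x - ∂F_x/∂y = 52z^2 + 52.

On z = 4, (curl F)_z = 884.

Convert to polar (x = r cos θ, y = r sin θ, dA = r dr dθ); the integrand becomes 884, so

    ∬_D (curl F)_z dA = ∫_0^{2π} ∫_0^{1} (884) · r dr dθ.

Inner (r from 0 to 1): 442.
Outer (θ from 0 to 2π): 884π.

Therefore ∮_C F · dr = 884π.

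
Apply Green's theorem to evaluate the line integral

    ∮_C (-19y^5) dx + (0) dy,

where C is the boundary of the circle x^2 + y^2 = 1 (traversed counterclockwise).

Green's theorem converts the closed line integral into a double integral over the enclosed region D:

    ∮_C P dx + Q dy = ∬_D (∂Q/∂x - ∂P/∂y) dA.

Here P = -19y^5, Q = 0, so

    ∂Q/∂x = 0,    ∂P/∂y = -95y^4,
    ∂Q/∂x - ∂P/∂y = 95y^4.

D is the region x^2 + y^2 ≤ 1. Evaluating the double integral:

In polar coordinates (x = r cos θ, y = r sin θ, dA = r dr dθ) the integrand becomes 95r^4sin(θ)^4, so

    ∬_D (95y^4) dA = ∫_0^{2π} ∫_0^{1} (95r^4sin(θ)^4) · r dr dθ.

Inner (r from 0 to 1): 95sin(θ)^4/6.
Outer (θ from 0 to 2π): 95π/8.

Therefore ∮_C P dx + Q dy = 95π/8.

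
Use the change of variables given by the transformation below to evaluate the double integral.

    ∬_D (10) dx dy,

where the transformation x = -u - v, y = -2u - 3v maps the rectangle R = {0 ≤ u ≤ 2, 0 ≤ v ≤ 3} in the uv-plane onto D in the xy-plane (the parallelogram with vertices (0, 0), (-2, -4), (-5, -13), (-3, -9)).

Compute the Jacobian determinant of (x, y) with respect to (u, v):

    ∂(x,y)/∂(u,v) = | -1  -1 | = (-1)(-3) - (-1)(-2) = 1.
                   | -2  -3 |

Its absolute value is |J| = 1 (the area scaling factor).

Substituting x = -u - v, y = -2u - 3v into the integrand,

    10 → 10,

so the integral becomes

    ∬_R (10) · |J| du dv = ∫_0^2 ∫_0^3 (10) dv du.

Inner (v): 30.
Outer (u): 60.

Therefore ∬_D (10) dx dy = 60.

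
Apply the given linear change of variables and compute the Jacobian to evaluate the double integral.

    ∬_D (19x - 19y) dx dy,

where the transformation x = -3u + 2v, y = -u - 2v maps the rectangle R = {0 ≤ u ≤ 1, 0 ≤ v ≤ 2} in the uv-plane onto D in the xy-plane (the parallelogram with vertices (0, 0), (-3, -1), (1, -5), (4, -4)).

Compute the Jacobian determinant of (x, y) with respect to (u, v):

    ∂(x,y)/∂(u,v) = | -3  2 | = (-3)(-2) - (2)(-1) = 8.
                   | -1  -2 |

Its absolute value is |J| = 8 (the area scaling factor).

Substituting x = -3u + 2v, y = -u - 2v into the integrand,

    19x - 19y → -38u + 76v,

so the integral becomes

    ∬_R (-38u + 76v) · |J| du dv = ∫_0^1 ∫_0^2 (-304u + 608v) dv du.

Inner (v): 1216 - 608u.
Outer (u): 912.

Therefore ∬_D (19x - 19y) dx dy = 912.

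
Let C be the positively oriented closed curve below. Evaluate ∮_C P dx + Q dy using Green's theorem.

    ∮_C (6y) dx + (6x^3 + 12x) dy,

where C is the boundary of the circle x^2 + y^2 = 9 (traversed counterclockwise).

Green's theorem converts the closed line integral into a double integral over the enclosed region D:

    ∮_C P dx + Q dy = ∬_D (∂Q/∂x - ∂P/∂y) dA.

Here P = 6y, Q = 6x^3 + 12x, so

    ∂Q/∂x = 18x^2 + 12,    ∂P/∂y = 6,
    ∂Q/∂x - ∂P/∂y = 18x^2 + 6.

D is the region x^2 + y^2 ≤ 9. Evaluating the double integral:

In polar coordinates (x = r cos θ, y = r sin θ, dA = r dr dθ) the integrand becomes 18r^2cos(θ)^2 + 6, so

    ∬_D (18x^2 + 6) dA = ∫_0^{2π} ∫_0^{3} (18r^2cos(θ)^2 + 6) · r dr dθ.

Inner (r from 0 to 3): 729cos(θ)^2/2 + 27.
Outer (θ from 0 to 2π): 837π/2.

Therefore ∮_C P dx + Q dy = 837π/2.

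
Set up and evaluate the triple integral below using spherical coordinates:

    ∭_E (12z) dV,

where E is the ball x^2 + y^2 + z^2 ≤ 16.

In spherical coordinates, x = ρ sin(φ) cos(θ), y = ρ sin(φ) sin(θ), z = ρ cos(φ), and dV = ρ^2 sin(φ) dρ dφ dθ.

The integrand becomes 12ρ cos(φ), so

    ∭_E (12z) dV = ∫_{0}^{2π} ∫_{0}^{π} ∫_{0}^{4} (12ρ cos(φ)) · ρ^2 sin(φ) dρ dφ dθ.

Inner (ρ): 384sin(2φ).
Middle (φ): 0.
Outer (θ): 0.

Therefore the triple integral equals 0.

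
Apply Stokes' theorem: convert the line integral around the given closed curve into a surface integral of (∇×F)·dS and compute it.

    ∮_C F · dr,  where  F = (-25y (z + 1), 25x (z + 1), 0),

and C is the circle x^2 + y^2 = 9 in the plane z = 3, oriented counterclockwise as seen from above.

Let S be the flat disk x^2 + y^2 ≤ 9 in the plane z = 3, with upward unit normal n̂ = ẑ. By Stokes' theorem,

    ∮_C F · dr = ∬_S (∇ × F) · n̂ dS = ∬_D (curl F)_z dA,

where D is the disk x^2 + y^2 ≤ 9.

Compute the curl of F = (-25y (z + 1), 25x (z + 1), 0):
    (∇ × F)_x = ∂F_z/∂y - ∂F_y/∂z = -25x,
    (∇ × F)_y = ∂F_x/∂z - ∂F_z/∂x = -25y,
    (∇ × F)_z = ∂F_y/∂x - ∂F_x/∂y = 50z + 50.

On z = 3, (curl F)_z = 200.

Convert to polar (x = r cos θ, y = r sin θ, dA = r dr dθ); the integrand becomes 200, so

    ∬_D (curl F)_z dA = ∫_0^{2π} ∫_0^{3} (200) · r dr dθ.

Inner (r from 0 to 3): 900.
Outer (θ from 0 to 2π): 1800π.

Therefore ∮_C F · dr = 1800π.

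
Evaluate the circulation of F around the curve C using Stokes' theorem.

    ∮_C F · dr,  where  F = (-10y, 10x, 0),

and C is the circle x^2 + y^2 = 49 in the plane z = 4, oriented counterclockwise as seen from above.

Let S be the flat disk x^2 + y^2 ≤ 49 in the plane z = 4, with upward unit normal n̂ = ẑ. By Stokes' theorem,

    ∮_C F · dr = ∬_S (∇ × F) · n̂ dS = ∬_D (curl F)_z dA,

where D is the disk x^2 + y^2 ≤ 49.

Compute the curl of F = (-10y, 10x, 0):
    (∇ × F)_x = ∂F_z/∂y - ∂F_y/∂z = 0,
    (∇ × F)_y = ∂F_x/∂z - ∂F_z/∂x = 0,
    (∇ × F)_z = ∂F_y/∂x - ∂F_x/∂y = 20.

On z = 4, (curl F)_z = 20.

Convert to polar (x = r cos θ, y = r sin θ, dA = r dr dθ); the integrand becomes 20, so

    ∬_D (curl F)_z dA = ∫_0^{2π} ∫_0^{7} (20) · r dr dθ.

Inner (r from 0 to 7): 490.
Outer (θ from 0 to 2π): 980π.

Therefore ∮_C F · dr = 980π.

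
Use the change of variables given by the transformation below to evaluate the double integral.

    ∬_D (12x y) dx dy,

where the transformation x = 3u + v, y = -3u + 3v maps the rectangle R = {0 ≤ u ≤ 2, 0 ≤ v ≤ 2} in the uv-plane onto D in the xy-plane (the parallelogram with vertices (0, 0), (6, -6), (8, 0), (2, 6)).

Compute the Jacobian determinant of (x, y) with respect to (u, v):

    ∂(x,y)/∂(u,v) = | 3  1 | = (3)(3) - (1)(-3) = 12.
                   | -3  3 |

Its absolute value is |J| = 12 (the area scaling factor).

Substituting x = 3u + v, y = -3u + 3v into the integrand,

    12x y → -108u^2 + 72u v + 36v^2,

so the integral becomes

    ∬_R (-108u^2 + 72u v + 36v^2) · |J| du dv = ∫_0^2 ∫_0^2 (-1296u^2 + 864u v + 432v^2) dv du.

Inner (v): -2592u^2 + 1728u + 1152.
Outer (u): -1152.

Therefore ∬_D (12x y) dx dy = -1152.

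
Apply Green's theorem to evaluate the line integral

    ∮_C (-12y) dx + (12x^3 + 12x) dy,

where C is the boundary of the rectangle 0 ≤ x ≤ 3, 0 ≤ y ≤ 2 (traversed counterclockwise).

Green's theorem converts the closed line integral into a double integral over the enclosed region D:

    ∮_C P dx + Q dy = ∬_D (∂Q/∂x - ∂P/∂y) dA.

Here P = -12y, Q = 12x^3 + 12x, so

    ∂Q/∂x = 36x^2 + 12,    ∂P/∂y = -12,
    ∂Q/∂x - ∂P/∂y = 36x^2 + 24.

D is the region 0 ≤ x ≤ 3, 0 ≤ y ≤ 2. Evaluating the double integral:

    ∬_D (36x^2 + 24) dA = ∫_0^{3} ∫_0^{2} (36x^2 + 24) dy dx.

Inner (y from 0 to 2): 72x^2 + 48.
Outer (x from 0 to 3): 792.

Therefore ∮_C P dx + Q dy = 792.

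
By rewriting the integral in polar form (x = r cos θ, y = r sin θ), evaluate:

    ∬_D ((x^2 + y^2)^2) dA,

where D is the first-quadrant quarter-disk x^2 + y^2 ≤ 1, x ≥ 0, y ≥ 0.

The region D is 0 ≤ r ≤ 1, 0 ≤ θ ≤ π/2 in polar coordinates, where x = r cos(θ), y = r sin(θ), and dA = r dr dθ.

Under the substitution, the integrand becomes r^4, so

    ∬_D ((x^2 + y^2)^2) dA = ∫_{0}^{π/2} ∫_{0}^{1} (r^4) · r dr dθ.

Inner integral (in r): ∫_{0}^{1} (r^4) · r dr = 1/6.

Outer integral (in θ): ∫_{0}^{π/2} (1/6) dθ = π/12.

Therefore ∬_D ((x^2 + y^2)^2) dA = π/12.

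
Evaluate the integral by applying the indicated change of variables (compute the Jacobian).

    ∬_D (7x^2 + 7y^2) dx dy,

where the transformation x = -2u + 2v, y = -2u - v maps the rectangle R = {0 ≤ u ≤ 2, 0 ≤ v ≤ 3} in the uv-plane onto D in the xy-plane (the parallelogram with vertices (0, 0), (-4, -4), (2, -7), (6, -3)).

Compute the Jacobian determinant of (x, y) with respect to (u, v):

    ∂(x,y)/∂(u,v) = | -2  2 | = (-2)(-1) - (2)(-2) = 6.
                   | -2  -1 |

Its absolute value is |J| = 6 (the area scaling factor).

Substituting x = -2u + 2v, y = -2u - v into the integrand,

    7x^2 + 7y^2 → 56u^2 - 28u v + 35v^2,

so the integral becomes

    ∬_R (56u^2 - 28u v + 35v^2) · |J| du dv = ∫_0^2 ∫_0^3 (336u^2 - 168u v + 210v^2) dv du.

Inner (v): 1008u^2 - 756u + 1890.
Outer (u): 4956.

Therefore ∬_D (7x^2 + 7y^2) dx dy = 4956.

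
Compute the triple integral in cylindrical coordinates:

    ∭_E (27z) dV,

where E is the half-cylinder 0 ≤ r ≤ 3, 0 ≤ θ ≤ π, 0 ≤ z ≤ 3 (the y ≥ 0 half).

In cylindrical coordinates, x = r cos(θ), y = r sin(θ), z = z, and dV = r dr dθ dz.

The integrand becomes 27z, so

    ∭_E (27z) dV = ∫_{0}^{π} ∫_{0}^{3} ∫_{0}^{3} (27z) · r dz dr dθ.

Inner (z): 243r/2.
Middle (r from 0 to 3): 2187/4.
Outer (θ): 2187π/4.

Therefore the triple integral equals 2187π/4.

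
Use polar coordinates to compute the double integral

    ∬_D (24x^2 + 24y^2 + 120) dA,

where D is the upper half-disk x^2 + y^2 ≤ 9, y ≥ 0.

The region D is 0 ≤ r ≤ 3, 0 ≤ θ ≤ π in polar coordinates, where x = r cos(θ), y = r sin(θ), and dA = r dr dθ.

Under the substitution, the integrand becomes 24r^2 + 120, so

    ∬_D (24x^2 + 24y^2 + 120) dA = ∫_{0}^{π} ∫_{0}^{3} (24r^2 + 120) · r dr dθ.

Inner integral (in r): ∫_{0}^{3} (24r^2 + 120) · r dr = 1026.

Outer integral (in θ): ∫_{0}^{π} (1026) dθ = 1026π.

Therefore ∬_D (24x^2 + 24y^2 + 120) dA = 1026π.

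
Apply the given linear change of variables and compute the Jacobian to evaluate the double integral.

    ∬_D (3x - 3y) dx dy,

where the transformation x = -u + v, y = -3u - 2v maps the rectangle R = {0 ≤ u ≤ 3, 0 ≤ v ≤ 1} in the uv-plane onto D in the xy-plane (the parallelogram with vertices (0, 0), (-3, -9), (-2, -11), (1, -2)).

Compute the Jacobian determinant of (x, y) with respect to (u, v):

    ∂(x,y)/∂(u,v) = | -1  1 | = (-1)(-2) - (1)(-3) = 5.
                   | -3  -2 |

Its absolute value is |J| = 5 (the area scaling factor).

Substituting x = -u + v, y = -3u - 2v into the integrand,

    3x - 3y → 6u + 9v,

so the integral becomes

    ∬_R (6u + 9v) · |J| du dv = ∫_0^3 ∫_0^1 (30u + 45v) dv du.

Inner (v): 30u + 45/2.
Outer (u): 405/2.

Therefore ∬_D (3x - 3y) dx dy = 405/2.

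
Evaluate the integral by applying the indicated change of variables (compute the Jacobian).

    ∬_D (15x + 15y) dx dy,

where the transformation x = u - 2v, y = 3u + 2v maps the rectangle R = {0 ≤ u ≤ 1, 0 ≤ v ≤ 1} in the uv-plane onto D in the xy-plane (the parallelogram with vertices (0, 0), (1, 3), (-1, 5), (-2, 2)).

Compute the Jacobian determinant of (x, y) with respect to (u, v):

    ∂(x,y)/∂(u,v) = | 1  -2 | = (1)(2) - (-2)(3) = 8.
                   | 3  2 |

Its absolute value is |J| = 8 (the area scaling factor).

Substituting x = u - 2v, y = 3u + 2v into the integrand,

    15x + 15y → 60u,

so the integral becomes

    ∬_R (60u) · |J| du dv = ∫_0^1 ∫_0^1 (480u) dv du.

Inner (v): 480u.
Outer (u): 240.

Therefore ∬_D (15x + 15y) dx dy = 240.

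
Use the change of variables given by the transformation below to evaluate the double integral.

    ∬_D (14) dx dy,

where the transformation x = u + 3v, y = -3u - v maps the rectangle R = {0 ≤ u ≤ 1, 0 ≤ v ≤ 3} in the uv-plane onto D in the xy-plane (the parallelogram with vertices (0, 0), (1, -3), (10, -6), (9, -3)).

Compute the Jacobian determinant of (x, y) with respect to (u, v):

    ∂(x,y)/∂(u,v) = | 1  3 | = (1)(-1) - (3)(-3) = 8.
                   | -3  -1 |

Its absolute value is |J| = 8 (the area scaling factor).

Substituting x = u + 3v, y = -3u - v into the integrand,

    14 → 14,

so the integral becomes

    ∬_R (14) · |J| du dv = ∫_0^1 ∫_0^3 (112) dv du.

Inner (v): 336.
Outer (u): 336.

Therefore ∬_D (14) dx dy = 336.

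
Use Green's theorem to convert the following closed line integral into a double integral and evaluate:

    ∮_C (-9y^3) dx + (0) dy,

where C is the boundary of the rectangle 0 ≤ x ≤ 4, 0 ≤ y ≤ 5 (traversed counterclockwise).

Green's theorem converts the closed line integral into a double integral over the enclosed region D:

    ∮_C P dx + Q dy = ∬_D (∂Q/∂x - ∂P/∂y) dA.

Here P = -9y^3, Q = 0, so

    ∂Q/∂x = 0,    ∂P/∂y = -27y^2,
    ∂Q/∂x - ∂P/∂y = 27y^2.

D is the region 0 ≤ x ≤ 4, 0 ≤ y ≤ 5. Evaluating the double integral:

    ∬_D (27y^2) dA = ∫_0^{4} ∫_0^{5} (27y^2) dy dx.

Inner (y from 0 to 5): 1125.
Outer (x from 0 to 4): 4500.

Therefore ∮_C P dx + Q dy = 4500.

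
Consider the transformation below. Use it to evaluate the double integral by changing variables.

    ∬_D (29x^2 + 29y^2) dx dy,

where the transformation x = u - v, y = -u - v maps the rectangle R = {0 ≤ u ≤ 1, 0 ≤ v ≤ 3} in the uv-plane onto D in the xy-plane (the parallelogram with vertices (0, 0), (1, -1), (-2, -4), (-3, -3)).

Compute the Jacobian determinant of (x, y) with respect to (u, v):

    ∂(x,y)/∂(u,v) = | 1  -1 | = (1)(-1) - (-1)(-1) = -2.
                   | -1  -1 |

Its absolute value is |J| = 2 (the area scaling factor).

Substituting x = u - v, y = -u - v into the integrand,

    29x^2 + 29y^2 → 58u^2 + 58v^2,

so the integral becomes

    ∬_R (58u^2 + 58v^2) · |J| du dv = ∫_0^1 ∫_0^3 (116u^2 + 116v^2) dv du.

Inner (v): 348u^2 + 1044.
Outer (u): 1160.

Therefore ∬_D (29x^2 + 29y^2) dx dy = 1160.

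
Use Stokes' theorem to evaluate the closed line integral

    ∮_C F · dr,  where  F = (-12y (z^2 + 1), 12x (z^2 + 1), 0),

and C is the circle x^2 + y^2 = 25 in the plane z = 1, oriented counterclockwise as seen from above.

Let S be the flat disk x^2 + y^2 ≤ 25 in the plane z = 1, with upward unit normal n̂ = ẑ. By Stokes' theorem,

    ∮_C F · dr = ∬_S (∇ × F) · n̂ dS = ∬_D (curl F)_z dA,

where D is the disk x^2 + y^2 ≤ 25.

Compute the curl of F = (-12y (z^2 + 1), 12x (z^2 + 1), 0):
    (∇ × F)_x = ∂F_z/∂y - ∂F_y/∂z = -24x z,
    (∇ × F)_y = ∂F_x/∂z - ∂F_z/∂x = -24y z,
    (∇ × F)_z = ∂F_y/∂x - ∂F_x/∂y = 24z^2 + 24.

On z = 1, (curl F)_z = 48.

Convert to polar (x = r cos θ, y = r sin θ, dA = r dr dθ); the integrand becomes 48, so

    ∬_D (curl F)_z dA = ∫_0^{2π} ∫_0^{5} (48) · r dr dθ.

Inner (r from 0 to 5): 600.
Outer (θ from 0 to 2π): 1200π.

Therefore ∮_C F · dr = 1200π.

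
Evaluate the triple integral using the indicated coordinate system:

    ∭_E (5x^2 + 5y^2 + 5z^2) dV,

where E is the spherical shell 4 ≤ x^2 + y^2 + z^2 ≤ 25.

In spherical coordinates, x = ρ sin(φ) cos(θ), y = ρ sin(φ) sin(θ), z = ρ cos(φ), and dV = ρ^2 sin(φ) dρ dφ dθ.

The integrand becomes 5ρ^2, so

    ∭_E (5x^2 + 5y^2 + 5z^2) dV = ∫_{0}^{2π} ∫_{0}^{π} ∫_{2}^{5} (5ρ^2) · ρ^2 sin(φ) dρ dφ dθ.

Inner (ρ): 3093sin(φ).
Middle (φ): 6186.
Outer (θ): 12372π.

Therefore the triple integral equals 12372π.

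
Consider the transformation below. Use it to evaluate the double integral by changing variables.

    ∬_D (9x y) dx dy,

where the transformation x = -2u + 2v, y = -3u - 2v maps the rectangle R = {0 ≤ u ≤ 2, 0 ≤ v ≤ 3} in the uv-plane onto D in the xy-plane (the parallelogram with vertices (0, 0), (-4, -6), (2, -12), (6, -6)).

Compute the Jacobian determinant of (x, y) with respect to (u, v):

    ∂(x,y)/∂(u,v) = | -2  2 | = (-2)(-2) - (2)(-3) = 10.
                   | -3  -2 |

Its absolute value is |J| = 10 (the area scaling factor).

Substituting x = -2u + 2v, y = -3u - 2v into the integrand,

    9x y → 54u^2 - 18u v - 36v^2,

so the integral becomes

    ∬_R (54u^2 - 18u v - 36v^2) · |J| du dv = ∫_0^2 ∫_0^3 (540u^2 - 180u v - 360v^2) dv du.

Inner (v): 1620u^2 - 810u - 3240.
Outer (u): -3780.

Therefore ∬_D (9x y) dx dy = -3780.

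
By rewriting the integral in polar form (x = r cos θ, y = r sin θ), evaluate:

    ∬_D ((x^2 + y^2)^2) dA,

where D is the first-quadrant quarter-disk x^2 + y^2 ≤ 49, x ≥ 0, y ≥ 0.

The region D is 0 ≤ r ≤ 7, 0 ≤ θ ≤ π/2 in polar coordinates, where x = r cos(θ), y = r sin(θ), and dA = r dr dθ.

Under the substitution, the integrand becomes r^4, so

    ∬_D ((x^2 + y^2)^2) dA = ∫_{0}^{π/2} ∫_{0}^{7} (r^4) · r dr dθ.

Inner integral (in r): ∫_{0}^{7} (r^4) · r dr = 117649/6.

Outer integral (in θ): ∫_{0}^{π/2} (117649/6) dθ = 117649π/12.

Therefore ∬_D ((x^2 + y^2)^2) dA = 117649π/12.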